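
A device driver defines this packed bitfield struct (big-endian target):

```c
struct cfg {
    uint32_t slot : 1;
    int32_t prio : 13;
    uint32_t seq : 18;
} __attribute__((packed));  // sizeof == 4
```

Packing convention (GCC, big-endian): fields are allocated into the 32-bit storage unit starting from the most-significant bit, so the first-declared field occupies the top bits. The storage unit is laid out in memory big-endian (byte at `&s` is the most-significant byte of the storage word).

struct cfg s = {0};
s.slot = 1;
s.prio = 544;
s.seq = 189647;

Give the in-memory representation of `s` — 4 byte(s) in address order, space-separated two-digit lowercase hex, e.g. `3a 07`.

88 82 e4 cf

[31+:1] slot=1 & 0x1 = 0x1; word=0x80000000
[18+:13] prio=544 & 0x1fff = 0x220; word=0x88800000
[0+:18] seq=189647 & 0x3ffff = 0x2e4cf; word=0x8882e4cf
word = 0x8882e4cf → big-endian bytes:
  [0]=0x88  [1]=0x82  [2]=0xe4  [3]=0xcf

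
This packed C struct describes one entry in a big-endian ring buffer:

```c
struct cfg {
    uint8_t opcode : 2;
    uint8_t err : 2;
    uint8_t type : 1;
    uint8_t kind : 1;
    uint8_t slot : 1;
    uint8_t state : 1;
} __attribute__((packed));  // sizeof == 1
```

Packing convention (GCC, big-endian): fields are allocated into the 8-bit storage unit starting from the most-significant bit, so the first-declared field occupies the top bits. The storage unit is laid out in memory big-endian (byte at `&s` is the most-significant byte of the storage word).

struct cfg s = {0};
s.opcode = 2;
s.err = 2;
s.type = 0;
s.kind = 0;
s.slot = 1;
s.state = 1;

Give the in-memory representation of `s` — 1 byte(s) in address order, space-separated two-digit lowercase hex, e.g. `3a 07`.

[6+:2] opcode=2 & 0x3 = 0x2; word=0x80
[4+:2] err=2 & 0x3 = 0x2; word=0xa0
[3+:1] type=0 & 0x1 = 0x0; word=0xa0
[2+:1] kind=0 & 0x1 = 0x0; word=0xa0
[1+:1] slot=1 & 0x1 = 0x1; word=0xa2
[0+:1] state=1 & 0x1 = 0x1; word=0xa3
word = 0xa3 → big-endian bytes:
  [0]=0xa3

a3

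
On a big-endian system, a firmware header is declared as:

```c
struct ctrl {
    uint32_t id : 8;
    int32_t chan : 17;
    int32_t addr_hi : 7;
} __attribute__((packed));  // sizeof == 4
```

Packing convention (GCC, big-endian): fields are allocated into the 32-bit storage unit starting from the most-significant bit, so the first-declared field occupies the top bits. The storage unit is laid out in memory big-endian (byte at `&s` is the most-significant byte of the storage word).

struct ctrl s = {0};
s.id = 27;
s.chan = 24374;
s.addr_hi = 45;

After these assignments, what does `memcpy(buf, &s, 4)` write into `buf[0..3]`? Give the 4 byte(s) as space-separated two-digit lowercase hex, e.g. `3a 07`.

[24+:8] id=27 & 0xff = 0x1b; word=0x1b000000
[7+:17] chan=24374 & 0x1ffff = 0x5f36; word=0x1b2f9b00
[0+:7] addr_hi=45 & 0x7f = 0x2d; word=0x1b2f9b2d
word = 0x1b2f9b2d → big-endian bytes:
  [0]=0x1b  [1]=0x2f  [2]=0x9b  [3]=0x2d

1b 2f 9b 2d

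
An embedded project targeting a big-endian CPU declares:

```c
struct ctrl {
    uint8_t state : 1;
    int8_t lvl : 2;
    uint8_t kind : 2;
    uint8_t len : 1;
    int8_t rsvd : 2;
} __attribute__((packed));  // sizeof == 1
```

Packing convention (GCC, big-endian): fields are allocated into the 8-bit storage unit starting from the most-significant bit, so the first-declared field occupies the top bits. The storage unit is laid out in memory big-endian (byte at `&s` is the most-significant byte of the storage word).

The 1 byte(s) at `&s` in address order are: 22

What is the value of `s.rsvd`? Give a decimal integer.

-2

[0]=0x22 (big-endian) → word 0x22
state [7+:1] = (word>>7) & 0x1 = 0
lvl [5+:2] = (word>>5) & 0x3 = 1
kind [3+:2] = (word>>3) & 0x3 = 0
len [2+:1] = (word>>2) & 0x1 = 0
rsvd [0+:2] = (word>>0) & 0x3 = 2  ←
rsvd signed 2b, MSB=1: 2 - 4 = -2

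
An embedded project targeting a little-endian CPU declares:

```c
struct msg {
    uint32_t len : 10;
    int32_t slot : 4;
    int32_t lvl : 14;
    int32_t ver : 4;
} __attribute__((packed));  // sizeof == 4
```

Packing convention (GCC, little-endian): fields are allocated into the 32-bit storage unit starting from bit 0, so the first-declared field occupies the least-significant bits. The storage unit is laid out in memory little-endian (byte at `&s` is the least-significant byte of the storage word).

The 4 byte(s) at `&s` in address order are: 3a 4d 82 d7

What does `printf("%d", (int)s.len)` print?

314

[0]=0x3a [1]=0x4d [2]=0x82 [3]=0xd7 (little-endian) → word 0xd7824d3a
len:10 @ bit 0 → (0xd7824d3a>>0)&0x3ff = 0x13a  ←
slot:4 @ bit 10 → (0xd7824d3a>>10)&0xf = 0x3
lvl:14 @ bit 14 → (0xd7824d3a>>14)&0x3fff = 0x1e09
ver:4 @ bit 28 → (0xd7824d3a>>28)&0xf = 0xd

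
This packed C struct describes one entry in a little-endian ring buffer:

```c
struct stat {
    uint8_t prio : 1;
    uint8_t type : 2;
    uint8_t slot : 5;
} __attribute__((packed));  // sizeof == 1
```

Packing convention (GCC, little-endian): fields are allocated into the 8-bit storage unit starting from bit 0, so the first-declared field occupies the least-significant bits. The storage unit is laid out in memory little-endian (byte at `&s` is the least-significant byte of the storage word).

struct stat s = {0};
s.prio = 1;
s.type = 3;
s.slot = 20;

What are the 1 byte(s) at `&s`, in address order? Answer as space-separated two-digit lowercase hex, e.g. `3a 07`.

a7

[0+:1] prio=1 & 0x1 = 0x1; word=0x01
[1+:2] type=3 & 0x3 = 0x3; word=0x07
[3+:5] slot=20 & 0x1f = 0x14; word=0xa7
word = 0xa7 → little-endian bytes:
  [0]=0xa7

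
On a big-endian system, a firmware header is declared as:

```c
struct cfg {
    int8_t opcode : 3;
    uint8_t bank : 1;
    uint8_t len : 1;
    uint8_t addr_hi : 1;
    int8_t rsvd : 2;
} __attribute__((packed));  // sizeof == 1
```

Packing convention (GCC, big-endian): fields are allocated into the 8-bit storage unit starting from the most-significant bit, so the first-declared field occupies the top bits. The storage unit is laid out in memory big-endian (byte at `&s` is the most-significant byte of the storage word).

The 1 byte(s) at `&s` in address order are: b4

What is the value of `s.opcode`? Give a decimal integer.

[0]=0xb4 (big-endian) → word 0xb4
opcode [5+:3] = (word>>5) & 0x7 = 5  ←
bank [4+:1] = (word>>4) & 0x1 = 1
len [3+:1] = (word>>3) & 0x1 = 0
addr_hi [2+:1] = (word>>2) & 0x1 = 1
rsvd [0+:2] = (word>>0) & 0x3 = 0
opcode signed 3b, MSB=1: 5 - 8 = -3

-3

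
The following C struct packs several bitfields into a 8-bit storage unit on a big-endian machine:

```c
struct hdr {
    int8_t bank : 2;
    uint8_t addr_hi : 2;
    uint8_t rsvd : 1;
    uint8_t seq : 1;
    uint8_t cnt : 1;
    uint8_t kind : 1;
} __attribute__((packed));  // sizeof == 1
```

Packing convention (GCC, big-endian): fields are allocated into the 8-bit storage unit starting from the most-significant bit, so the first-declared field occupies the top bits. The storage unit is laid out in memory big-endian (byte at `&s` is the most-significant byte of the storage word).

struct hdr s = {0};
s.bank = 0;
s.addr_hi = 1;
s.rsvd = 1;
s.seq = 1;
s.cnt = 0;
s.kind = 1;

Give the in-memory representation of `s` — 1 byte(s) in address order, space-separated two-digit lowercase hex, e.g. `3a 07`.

[6+:2] bank=0 & 0x3 = 0x0; word=0x00
[4+:2] addr_hi=1 & 0x3 = 0x1; word=0x10
[3+:1] rsvd=1 & 0x1 = 0x1; word=0x18
[2+:1] seq=1 & 0x1 = 0x1; word=0x1c
[1+:1] cnt=0 & 0x1 = 0x0; word=0x1c
[0+:1] kind=1 & 0x1 = 0x1; word=0x1d
word = 0x1d → big-endian bytes:
  [0]=0x1d

1d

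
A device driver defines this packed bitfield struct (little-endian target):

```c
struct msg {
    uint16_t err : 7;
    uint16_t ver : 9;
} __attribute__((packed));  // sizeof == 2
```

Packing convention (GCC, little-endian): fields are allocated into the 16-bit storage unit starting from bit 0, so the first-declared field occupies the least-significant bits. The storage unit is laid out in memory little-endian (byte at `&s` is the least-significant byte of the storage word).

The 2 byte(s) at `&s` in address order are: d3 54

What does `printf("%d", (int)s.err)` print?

83

[0]=0xd3 [1]=0x54 (little-endian) → word 0x54d3
err [0+:7] = (word>>0) & 0x7f = 83  ←
ver [7+:9] = (word>>7) & 0x1ff = 169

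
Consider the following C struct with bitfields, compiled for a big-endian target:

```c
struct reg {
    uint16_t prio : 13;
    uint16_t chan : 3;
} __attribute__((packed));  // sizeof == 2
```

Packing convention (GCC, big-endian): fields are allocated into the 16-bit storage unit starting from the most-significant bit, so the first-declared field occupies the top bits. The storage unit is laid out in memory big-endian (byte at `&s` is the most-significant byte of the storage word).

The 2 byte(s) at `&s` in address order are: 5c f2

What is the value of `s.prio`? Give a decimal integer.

2974

[0]=0x5c [1]=0xf2 (big-endian) → word 0x5cf2
prio:13 @ bit 3 → (0x5cf2>>3)&0x1fff = 0xb9e  ←
chan:3 @ bit 0 → (0x5cf2>>0)&0x7 = 0x2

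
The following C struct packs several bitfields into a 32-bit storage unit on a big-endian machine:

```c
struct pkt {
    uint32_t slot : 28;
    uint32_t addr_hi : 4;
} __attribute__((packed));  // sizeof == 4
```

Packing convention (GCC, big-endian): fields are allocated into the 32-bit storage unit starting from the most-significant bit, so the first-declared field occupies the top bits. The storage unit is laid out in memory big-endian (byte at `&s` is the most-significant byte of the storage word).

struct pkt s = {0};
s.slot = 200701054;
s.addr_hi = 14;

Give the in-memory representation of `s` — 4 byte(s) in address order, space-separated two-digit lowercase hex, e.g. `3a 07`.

slot (28b) val=200701054 bits=0xbf6747e at bit 4: 0xbf6747e0
addr_hi (4b) val=14 bits=0xe at bit 0: 0xbf6747ee
word = 0xbf6747ee → big-endian bytes:
  [0]=0xbf  [1]=0x67  [2]=0x47  [3]=0xee

bf 67 47 ee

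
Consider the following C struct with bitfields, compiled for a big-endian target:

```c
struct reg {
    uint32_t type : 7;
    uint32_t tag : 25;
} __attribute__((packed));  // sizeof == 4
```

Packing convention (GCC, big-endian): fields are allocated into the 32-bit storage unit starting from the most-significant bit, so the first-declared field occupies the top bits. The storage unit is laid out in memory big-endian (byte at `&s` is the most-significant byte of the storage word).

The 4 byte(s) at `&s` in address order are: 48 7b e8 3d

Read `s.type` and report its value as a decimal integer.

[0]=0x48 [1]=0x7b [2]=0xe8 [3]=0x3d (big-endian) → word 0x487be83d
type [25+:7] = (word>>25) & 0x7f = 36  ←
tag [0+:25] = (word>>0) & 0x1ffffff = 8120381

36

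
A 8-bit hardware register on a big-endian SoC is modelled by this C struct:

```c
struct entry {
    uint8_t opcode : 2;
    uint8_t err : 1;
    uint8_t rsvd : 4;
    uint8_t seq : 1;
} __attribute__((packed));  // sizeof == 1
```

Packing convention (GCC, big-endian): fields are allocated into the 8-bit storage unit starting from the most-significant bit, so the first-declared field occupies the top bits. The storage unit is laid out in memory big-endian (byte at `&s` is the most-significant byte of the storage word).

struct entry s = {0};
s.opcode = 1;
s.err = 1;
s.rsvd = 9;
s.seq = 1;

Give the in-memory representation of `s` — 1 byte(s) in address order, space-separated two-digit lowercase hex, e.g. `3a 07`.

73

[6+:2] opcode=1 & 0x3 = 0x1; word=0x40
[5+:1] err=1 & 0x1 = 0x1; word=0x60
[1+:4] rsvd=9 & 0xf = 0x9; word=0x72
[0+:1] seq=1 & 0x1 = 0x1; word=0x73
word = 0x73 → big-endian bytes:
  [0]=0x73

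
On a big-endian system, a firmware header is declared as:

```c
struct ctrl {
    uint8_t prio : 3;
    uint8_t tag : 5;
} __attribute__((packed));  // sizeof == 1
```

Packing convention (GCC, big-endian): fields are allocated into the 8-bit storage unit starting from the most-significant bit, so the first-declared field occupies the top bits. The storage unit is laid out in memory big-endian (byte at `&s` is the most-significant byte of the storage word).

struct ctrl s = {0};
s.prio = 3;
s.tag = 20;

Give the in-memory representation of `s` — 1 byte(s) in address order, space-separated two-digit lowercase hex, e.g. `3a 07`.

[5+:3] prio=3 & 0x7 = 0x3; word=0x60
[0+:5] tag=20 & 0x1f = 0x14; word=0x74
word = 0x74 → big-endian bytes:
  [0]=0x74

74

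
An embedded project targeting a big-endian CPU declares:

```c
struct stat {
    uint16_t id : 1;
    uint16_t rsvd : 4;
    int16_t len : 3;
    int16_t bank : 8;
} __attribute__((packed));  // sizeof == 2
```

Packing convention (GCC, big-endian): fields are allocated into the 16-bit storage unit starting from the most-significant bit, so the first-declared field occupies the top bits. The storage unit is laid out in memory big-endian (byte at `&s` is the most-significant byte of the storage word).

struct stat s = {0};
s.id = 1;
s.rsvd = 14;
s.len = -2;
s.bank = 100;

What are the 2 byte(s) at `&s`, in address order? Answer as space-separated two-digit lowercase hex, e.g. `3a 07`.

f6 64

id (1b) val=1 bits=0x1 at bit 15: 0x8000
rsvd (4b) val=14 bits=0xe at bit 11: 0xf000
len (3b) val=-2 bits=0x6 at bit 8: 0xf600
bank (8b) val=100 bits=0x64 at bit 0: 0xf664
word = 0xf664 → big-endian bytes:
  [0]=0xf6  [1]=0x64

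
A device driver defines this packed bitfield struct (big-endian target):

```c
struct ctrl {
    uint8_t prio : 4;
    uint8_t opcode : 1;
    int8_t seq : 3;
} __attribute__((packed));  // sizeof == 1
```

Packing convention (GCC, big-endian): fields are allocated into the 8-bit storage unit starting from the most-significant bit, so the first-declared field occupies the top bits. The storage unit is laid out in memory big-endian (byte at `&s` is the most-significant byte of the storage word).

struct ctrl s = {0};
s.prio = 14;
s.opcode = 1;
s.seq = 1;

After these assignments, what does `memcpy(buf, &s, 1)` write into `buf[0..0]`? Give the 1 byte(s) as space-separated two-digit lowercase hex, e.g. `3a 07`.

prio (4b) val=14 bits=0xe at bit 4: 0xe0
opcode (1b) val=1 bits=0x1 at bit 3: 0xe8
seq (3b) val=1 bits=0x1 at bit 0: 0xe9
word = 0xe9 → big-endian bytes:
  [0]=0xe9

e9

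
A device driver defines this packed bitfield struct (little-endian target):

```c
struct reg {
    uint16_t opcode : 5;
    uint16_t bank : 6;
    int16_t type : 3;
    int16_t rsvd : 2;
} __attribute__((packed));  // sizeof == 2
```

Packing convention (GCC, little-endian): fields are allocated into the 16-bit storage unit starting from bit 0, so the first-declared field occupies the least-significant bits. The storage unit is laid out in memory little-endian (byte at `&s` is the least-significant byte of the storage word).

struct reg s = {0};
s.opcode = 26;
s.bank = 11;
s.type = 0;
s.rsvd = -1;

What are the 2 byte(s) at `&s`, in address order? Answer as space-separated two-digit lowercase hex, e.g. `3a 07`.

opcode (5b) val=26 bits=0x1a at bit 0: 0x001a
bank (6b) val=11 bits=0xb at bit 5: 0x017a
type (3b) val=0 bits=0x0 at bit 11: 0x017a
rsvd (2b) val=-1 bits=0x3 at bit 14: 0xc17a
word = 0xc17a → little-endian bytes:
  [0]=0x7a  [1]=0xc1

7a c1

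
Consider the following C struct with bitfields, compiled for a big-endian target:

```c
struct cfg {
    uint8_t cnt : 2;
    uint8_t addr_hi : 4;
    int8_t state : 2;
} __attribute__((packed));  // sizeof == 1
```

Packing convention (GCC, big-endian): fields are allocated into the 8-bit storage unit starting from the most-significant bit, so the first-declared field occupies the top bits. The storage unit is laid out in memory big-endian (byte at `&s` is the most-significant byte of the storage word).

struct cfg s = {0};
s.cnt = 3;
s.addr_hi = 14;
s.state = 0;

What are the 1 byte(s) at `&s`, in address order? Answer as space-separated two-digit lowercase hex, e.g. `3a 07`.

[6+:2] cnt=3 & 0x3 = 0x3; word=0xc0
[2+:4] addr_hi=14 & 0xf = 0xe; word=0xf8
[0+:2] state=0 & 0x3 = 0x0; word=0xf8
word = 0xf8 → big-endian bytes:
  [0]=0xf8

f8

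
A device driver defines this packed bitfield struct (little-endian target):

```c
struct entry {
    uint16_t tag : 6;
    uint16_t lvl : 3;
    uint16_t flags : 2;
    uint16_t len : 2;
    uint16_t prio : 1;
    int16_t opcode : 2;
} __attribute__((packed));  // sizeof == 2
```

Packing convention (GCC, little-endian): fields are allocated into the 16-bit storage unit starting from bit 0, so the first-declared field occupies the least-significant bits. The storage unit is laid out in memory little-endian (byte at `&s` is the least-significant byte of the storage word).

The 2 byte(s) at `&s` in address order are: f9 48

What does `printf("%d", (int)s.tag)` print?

57

[0]=0xf9 [1]=0x48 (little-endian) → word 0x48f9
tag:6 @ bit 0 → (0x48f9>>0)&0x3f = 0x39  ←
lvl:3 @ bit 6 → (0x48f9>>6)&0x7 = 0x3
flags:2 @ bit 9 → (0x48f9>>9)&0x3 = 0x0
len:2 @ bit 11 → (0x48f9>>11)&0x3 = 0x1
prio:1 @ bit 13 → (0x48f9>>13)&0x1 = 0x0
opcode:2 @ bit 14 → (0x48f9>>14)&0x3 = 0x1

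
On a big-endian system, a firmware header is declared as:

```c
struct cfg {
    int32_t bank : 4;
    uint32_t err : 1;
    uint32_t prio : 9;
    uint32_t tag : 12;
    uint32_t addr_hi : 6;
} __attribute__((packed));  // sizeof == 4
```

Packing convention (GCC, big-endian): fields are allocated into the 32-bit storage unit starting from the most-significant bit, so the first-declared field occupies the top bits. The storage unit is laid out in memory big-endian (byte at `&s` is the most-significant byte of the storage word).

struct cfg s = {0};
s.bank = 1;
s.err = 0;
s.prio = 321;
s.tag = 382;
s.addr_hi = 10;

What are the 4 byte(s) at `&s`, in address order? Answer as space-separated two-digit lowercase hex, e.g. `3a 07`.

[28+:4] bank=1 & 0xf = 0x1; word=0x10000000
[27+:1] err=0 & 0x1 = 0x0; word=0x10000000
[18+:9] prio=321 & 0x1ff = 0x141; word=0x15040000
[6+:12] tag=382 & 0xfff = 0x17e; word=0x15045f80
[0+:6] addr_hi=10 & 0x3f = 0xa; word=0x15045f8a
word = 0x15045f8a → big-endian bytes:
  [0]=0x15  [1]=0x04  [2]=0x5f  [3]=0x8a

15 04 5f 8a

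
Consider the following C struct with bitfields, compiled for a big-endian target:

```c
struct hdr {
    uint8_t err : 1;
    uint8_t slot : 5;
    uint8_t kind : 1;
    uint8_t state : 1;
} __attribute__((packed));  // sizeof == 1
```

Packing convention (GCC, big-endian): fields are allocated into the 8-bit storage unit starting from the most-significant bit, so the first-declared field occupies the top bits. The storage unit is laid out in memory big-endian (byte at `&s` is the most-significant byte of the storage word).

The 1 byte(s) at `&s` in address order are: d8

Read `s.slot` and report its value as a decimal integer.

22

[0]=0xd8 (big-endian) → word 0xd8
err [7+:1] = (word>>7) & 0x1 = 1
slot [2+:5] = (word>>2) & 0x1f = 22  ←
kind [1+:1] = (word>>1) & 0x1 = 0
state [0+:1] = (word>>0) & 0x1 = 0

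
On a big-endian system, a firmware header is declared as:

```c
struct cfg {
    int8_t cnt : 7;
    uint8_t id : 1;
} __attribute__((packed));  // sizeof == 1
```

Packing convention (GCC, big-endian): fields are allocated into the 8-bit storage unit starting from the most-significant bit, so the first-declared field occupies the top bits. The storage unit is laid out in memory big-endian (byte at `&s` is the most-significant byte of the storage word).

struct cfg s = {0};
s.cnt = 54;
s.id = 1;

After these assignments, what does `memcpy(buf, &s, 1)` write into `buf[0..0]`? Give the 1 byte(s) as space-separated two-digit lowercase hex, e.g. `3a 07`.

6d

[1+:7] cnt=54 & 0x7f = 0x36; word=0x6c
[0+:1] id=1 & 0x1 = 0x1; word=0x6d
word = 0x6d → big-endian bytes:
  [0]=0x6d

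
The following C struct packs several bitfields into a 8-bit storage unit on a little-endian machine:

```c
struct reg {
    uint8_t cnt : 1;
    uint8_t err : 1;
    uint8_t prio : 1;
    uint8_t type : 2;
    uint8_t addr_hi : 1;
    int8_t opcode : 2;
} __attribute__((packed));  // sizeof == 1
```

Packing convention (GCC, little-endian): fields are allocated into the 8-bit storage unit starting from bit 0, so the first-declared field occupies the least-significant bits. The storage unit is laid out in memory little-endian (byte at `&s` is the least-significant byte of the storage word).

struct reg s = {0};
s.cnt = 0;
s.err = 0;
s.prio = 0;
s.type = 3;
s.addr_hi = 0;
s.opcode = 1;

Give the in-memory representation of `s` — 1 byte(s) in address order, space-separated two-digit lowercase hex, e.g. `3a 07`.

cnt:1 = 0 → 0x0 << 0 → word 0x00
err:1 = 0 → 0x0 << 1 → word 0x00
prio:1 = 0 → 0x0 << 2 → word 0x00
type:2 = 3 → 0x3 << 3 → word 0x18
addr_hi:1 = 0 → 0x0 << 5 → word 0x18
opcode:2 = 1 → 0x1 << 6 → word 0x58
word = 0x58 → little-endian bytes:
  [0]=0x58

58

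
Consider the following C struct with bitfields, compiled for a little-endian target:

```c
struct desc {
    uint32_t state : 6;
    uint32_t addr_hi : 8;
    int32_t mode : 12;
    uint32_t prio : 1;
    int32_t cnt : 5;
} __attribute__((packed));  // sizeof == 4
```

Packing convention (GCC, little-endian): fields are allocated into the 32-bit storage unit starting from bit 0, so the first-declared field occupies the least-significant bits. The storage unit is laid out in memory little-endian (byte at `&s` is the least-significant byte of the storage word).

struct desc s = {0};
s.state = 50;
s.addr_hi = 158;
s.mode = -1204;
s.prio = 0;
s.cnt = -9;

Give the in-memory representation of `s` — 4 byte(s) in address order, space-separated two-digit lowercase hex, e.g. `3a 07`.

[0+:6] state=50 & 0x3f = 0x32; word=0x00000032
[6+:8] addr_hi=158 & 0xff = 0x9e; word=0x000027b2
[14+:12] mode=-1204 & 0xfff = 0xb4c; word=0x02d327b2
[26+:1] prio=0 & 0x1 = 0x0; word=0x02d327b2
[27+:5] cnt=-9 & 0x1f = 0x17; word=0xbad327b2
word = 0xbad327b2 → little-endian bytes:
  [0]=0xb2  [1]=0x27  [2]=0xd3  [3]=0xba

b2 27 d3 ba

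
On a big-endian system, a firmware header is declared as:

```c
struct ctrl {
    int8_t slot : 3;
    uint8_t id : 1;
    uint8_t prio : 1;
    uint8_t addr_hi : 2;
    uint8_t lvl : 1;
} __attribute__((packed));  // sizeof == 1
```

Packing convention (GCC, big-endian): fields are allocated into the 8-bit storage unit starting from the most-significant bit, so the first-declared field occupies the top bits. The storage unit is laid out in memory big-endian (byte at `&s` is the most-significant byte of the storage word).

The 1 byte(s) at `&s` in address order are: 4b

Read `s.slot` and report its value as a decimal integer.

[0]=0x4b (big-endian) → word 0x4b
slot [5+:3] = (word>>5) & 0x7 = 2  ←
id [4+:1] = (word>>4) & 0x1 = 0
prio [3+:1] = (word>>3) & 0x1 = 1
addr_hi [1+:2] = (word>>1) & 0x3 = 1
lvl [0+:1] = (word>>0) & 0x1 = 1
slot signed 3b, MSB=0: value = 2

2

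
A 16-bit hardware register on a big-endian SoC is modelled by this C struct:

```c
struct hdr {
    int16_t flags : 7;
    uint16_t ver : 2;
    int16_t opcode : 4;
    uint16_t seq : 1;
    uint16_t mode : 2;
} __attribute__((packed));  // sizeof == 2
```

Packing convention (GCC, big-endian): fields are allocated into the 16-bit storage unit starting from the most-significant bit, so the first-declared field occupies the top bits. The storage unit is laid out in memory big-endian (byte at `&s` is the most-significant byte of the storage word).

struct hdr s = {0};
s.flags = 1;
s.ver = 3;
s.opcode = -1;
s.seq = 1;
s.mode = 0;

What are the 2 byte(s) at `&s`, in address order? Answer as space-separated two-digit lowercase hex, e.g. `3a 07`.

flags:7 = 1 → 0x1 << 9 → word 0x0200
ver:2 = 3 → 0x3 << 7 → word 0x0380
opcode:4 = -1 → 0xf << 3 → word 0x03f8
seq:1 = 1 → 0x1 << 2 → word 0x03fc
mode:2 = 0 → 0x0 << 0 → word 0x03fc
word = 0x03fc → big-endian bytes:
  [0]=0x03  [1]=0xfc

03 fc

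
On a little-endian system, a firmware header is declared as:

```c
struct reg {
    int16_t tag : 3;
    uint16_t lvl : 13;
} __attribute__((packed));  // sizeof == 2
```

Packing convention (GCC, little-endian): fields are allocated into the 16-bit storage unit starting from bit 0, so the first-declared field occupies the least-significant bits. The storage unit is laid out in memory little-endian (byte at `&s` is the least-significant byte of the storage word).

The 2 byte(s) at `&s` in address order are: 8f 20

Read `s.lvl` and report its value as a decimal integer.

[0]=0x8f [1]=0x20 (little-endian) → word 0x208f
tag:3 @ bit 0 → (0x208f>>0)&0x7 = 0x7
lvl:13 @ bit 3 → (0x208f>>3)&0x1fff = 0x411  ←

1041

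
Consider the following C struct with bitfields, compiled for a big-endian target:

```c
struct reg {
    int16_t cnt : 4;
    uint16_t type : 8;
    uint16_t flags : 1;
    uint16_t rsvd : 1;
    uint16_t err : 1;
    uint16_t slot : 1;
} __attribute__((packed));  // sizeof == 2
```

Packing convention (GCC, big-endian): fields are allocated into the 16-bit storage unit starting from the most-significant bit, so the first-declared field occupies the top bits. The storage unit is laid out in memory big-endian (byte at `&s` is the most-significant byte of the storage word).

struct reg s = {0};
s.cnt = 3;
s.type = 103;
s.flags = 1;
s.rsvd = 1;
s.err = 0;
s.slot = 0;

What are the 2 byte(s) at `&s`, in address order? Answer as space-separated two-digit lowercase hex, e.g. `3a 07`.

cnt (4b) val=3 bits=0x3 at bit 12: 0x3000
type (8b) val=103 bits=0x67 at bit 4: 0x3670
flags (1b) val=1 bits=0x1 at bit 3: 0x3678
rsvd (1b) val=1 bits=0x1 at bit 2: 0x367c
err (1b) val=0 bits=0x0 at bit 1: 0x367c
slot (1b) val=0 bits=0x0 at bit 0: 0x367c
word = 0x367c → big-endian bytes:
  [0]=0x36  [1]=0x7c

36 7c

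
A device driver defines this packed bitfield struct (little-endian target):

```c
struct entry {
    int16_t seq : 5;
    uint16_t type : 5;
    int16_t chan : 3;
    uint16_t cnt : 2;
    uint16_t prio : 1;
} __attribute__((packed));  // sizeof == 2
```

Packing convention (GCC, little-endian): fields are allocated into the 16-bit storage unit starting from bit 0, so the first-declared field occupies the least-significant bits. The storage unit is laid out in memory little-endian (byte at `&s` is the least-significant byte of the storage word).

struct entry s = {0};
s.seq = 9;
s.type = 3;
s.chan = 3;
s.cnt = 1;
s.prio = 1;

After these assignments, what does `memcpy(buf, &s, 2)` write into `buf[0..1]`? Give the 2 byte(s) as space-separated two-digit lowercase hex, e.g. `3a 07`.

seq:5 = 9 → 0x9 << 0 → word 0x0009
type:5 = 3 → 0x3 << 5 → word 0x0069
chan:3 = 3 → 0x3 << 10 → word 0x0c69
cnt:2 = 1 → 0x1 << 13 → word 0x2c69
prio:1 = 1 → 0x1 << 15 → word 0xac69
word = 0xac69 → little-endian bytes:
  [0]=0x69  [1]=0xac

69 ac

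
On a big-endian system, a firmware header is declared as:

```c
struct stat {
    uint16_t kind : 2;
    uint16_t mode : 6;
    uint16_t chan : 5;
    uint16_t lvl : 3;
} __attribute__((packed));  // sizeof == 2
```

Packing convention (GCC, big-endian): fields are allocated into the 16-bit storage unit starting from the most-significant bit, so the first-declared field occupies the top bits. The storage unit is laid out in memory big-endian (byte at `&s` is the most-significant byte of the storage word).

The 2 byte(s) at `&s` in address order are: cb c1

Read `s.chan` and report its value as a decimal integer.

[0]=0xcb [1]=0xc1 (big-endian) → word 0xcbc1
kind [14+:2] = (word>>14) & 0x3 = 3
mode [8+:6] = (word>>8) & 0x3f = 11
chan [3+:5] = (word>>3) & 0x1f = 24  ←
lvl [0+:3] = (word>>0) & 0x7 = 1

24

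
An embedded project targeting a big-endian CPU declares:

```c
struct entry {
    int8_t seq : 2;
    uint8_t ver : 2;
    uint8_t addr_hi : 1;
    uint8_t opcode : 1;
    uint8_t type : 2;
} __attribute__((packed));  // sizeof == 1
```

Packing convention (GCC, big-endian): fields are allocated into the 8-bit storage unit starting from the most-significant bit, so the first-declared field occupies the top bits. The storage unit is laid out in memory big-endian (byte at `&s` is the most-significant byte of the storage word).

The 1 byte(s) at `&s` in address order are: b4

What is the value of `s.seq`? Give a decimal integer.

-2

[0]=0xb4 (big-endian) → word 0xb4
seq:2 @ bit 6 → (0xb4>>6)&0x3 = 0x2  ←
ver:2 @ bit 4 → (0xb4>>4)&0x3 = 0x3
addr_hi:1 @ bit 3 → (0xb4>>3)&0x1 = 0x0
opcode:1 @ bit 2 → (0xb4>>2)&0x1 = 0x1
type:2 @ bit 0 → (0xb4>>0)&0x3 = 0x0
seq signed 2b, MSB=1: 2 - 4 = -2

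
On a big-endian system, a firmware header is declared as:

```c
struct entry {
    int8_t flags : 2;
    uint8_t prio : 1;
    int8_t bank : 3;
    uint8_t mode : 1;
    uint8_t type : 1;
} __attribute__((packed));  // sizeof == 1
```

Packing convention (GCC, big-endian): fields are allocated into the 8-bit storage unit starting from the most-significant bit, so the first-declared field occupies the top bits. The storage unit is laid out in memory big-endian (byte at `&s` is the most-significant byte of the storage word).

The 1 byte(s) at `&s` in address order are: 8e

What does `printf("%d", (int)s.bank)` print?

3

[0]=0x8e (big-endian) → word 0x8e
flags:2 @ bit 6 → (0x8e>>6)&0x3 = 0x2
prio:1 @ bit 5 → (0x8e>>5)&0x1 = 0x0
bank:3 @ bit 2 → (0x8e>>2)&0x7 = 0x3  ←
mode:1 @ bit 1 → (0x8e>>1)&0x1 = 0x1
type:1 @ bit 0 → (0x8e>>0)&0x1 = 0x0
bank signed 3b, MSB=0: value = 3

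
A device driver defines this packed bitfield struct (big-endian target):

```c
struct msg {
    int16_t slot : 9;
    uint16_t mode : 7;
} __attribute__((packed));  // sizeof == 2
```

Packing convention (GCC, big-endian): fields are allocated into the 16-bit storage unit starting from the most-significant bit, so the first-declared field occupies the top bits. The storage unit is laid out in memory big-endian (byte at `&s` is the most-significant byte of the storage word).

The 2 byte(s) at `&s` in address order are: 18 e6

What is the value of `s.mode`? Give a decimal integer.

[0]=0x18 [1]=0xe6 (big-endian) → word 0x18e6
slot [7+:9] = (word>>7) & 0x1ff = 49
mode [0+:7] = (word>>0) & 0x7f = 102  ←

102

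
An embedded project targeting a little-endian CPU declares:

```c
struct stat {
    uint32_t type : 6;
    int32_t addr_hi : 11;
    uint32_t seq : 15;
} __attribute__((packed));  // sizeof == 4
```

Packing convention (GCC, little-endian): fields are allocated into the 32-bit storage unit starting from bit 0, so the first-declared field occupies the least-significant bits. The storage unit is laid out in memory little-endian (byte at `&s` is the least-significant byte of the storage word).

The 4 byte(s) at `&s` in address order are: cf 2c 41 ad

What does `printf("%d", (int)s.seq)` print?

[0]=0xcf [1]=0x2c [2]=0x41 [3]=0xad (little-endian) → word 0xad412ccf
type [0+:6] = (word>>0) & 0x3f = 15
addr_hi [6+:11] = (word>>6) & 0x7ff = 1203
seq [17+:15] = (word>>17) & 0x7fff = 22176  ←

22176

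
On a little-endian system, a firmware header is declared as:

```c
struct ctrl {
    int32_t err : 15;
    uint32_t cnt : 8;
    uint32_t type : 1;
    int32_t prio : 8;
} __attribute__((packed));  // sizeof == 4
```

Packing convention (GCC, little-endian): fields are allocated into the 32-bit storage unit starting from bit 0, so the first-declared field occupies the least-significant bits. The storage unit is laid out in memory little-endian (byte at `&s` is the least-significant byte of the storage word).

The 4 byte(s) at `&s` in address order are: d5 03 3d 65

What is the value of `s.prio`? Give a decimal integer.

101

[0]=0xd5 [1]=0x03 [2]=0x3d [3]=0x65 (little-endian) → word 0x653d03d5
err [0+:15] = (word>>0) & 0x7fff = 981
cnt [15+:8] = (word>>15) & 0xff = 122
type [23+:1] = (word>>23) & 0x1 = 0
prio [24+:8] = (word>>24) & 0xff = 101  ←
prio signed 8b, MSB=0: value = 101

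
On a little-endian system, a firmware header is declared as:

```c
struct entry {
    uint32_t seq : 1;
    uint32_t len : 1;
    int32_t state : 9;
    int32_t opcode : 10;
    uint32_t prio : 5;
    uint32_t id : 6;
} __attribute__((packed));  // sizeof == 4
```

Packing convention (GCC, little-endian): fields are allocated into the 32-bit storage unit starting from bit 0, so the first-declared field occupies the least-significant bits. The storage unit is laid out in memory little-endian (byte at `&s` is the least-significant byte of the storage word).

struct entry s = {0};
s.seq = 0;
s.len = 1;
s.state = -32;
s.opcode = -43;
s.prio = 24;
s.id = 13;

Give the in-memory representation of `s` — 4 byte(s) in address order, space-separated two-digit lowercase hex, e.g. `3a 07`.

82 af 1e 37

seq:1 = 0 → 0x0 << 0 → word 0x00000000
len:1 = 1 → 0x1 << 1 → word 0x00000002
state:9 = -32 → 0x1e0 << 2 → word 0x00000782
opcode:10 = -43 → 0x3d5 << 11 → word 0x001eaf82
prio:5 = 24 → 0x18 << 21 → word 0x031eaf82
id:6 = 13 → 0xd << 26 → word 0x371eaf82
word = 0x371eaf82 → little-endian bytes:
  [0]=0x82  [1]=0xaf  [2]=0x1e  [3]=0x37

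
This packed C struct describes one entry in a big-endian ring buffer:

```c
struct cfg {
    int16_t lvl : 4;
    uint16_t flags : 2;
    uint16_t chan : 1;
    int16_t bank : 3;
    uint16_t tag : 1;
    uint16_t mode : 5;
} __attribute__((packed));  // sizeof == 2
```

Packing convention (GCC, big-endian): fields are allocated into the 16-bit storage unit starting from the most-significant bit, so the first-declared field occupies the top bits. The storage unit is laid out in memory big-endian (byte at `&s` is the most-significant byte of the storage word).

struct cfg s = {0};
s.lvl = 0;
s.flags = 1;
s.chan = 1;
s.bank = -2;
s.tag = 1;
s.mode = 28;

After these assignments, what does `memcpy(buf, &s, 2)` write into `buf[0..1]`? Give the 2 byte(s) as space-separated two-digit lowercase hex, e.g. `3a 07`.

07 bc

lvl (4b) val=0 bits=0x0 at bit 12: 0x0000
flags (2b) val=1 bits=0x1 at bit 10: 0x0400
chan (1b) val=1 bits=0x1 at bit 9: 0x0600
bank (3b) val=-2 bits=0x6 at bit 6: 0x0780
tag (1b) val=1 bits=0x1 at bit 5: 0x07a0
mode (5b) val=28 bits=0x1c at bit 0: 0x07bc
word = 0x07bc → big-endian bytes:
  [0]=0x07  [1]=0xbc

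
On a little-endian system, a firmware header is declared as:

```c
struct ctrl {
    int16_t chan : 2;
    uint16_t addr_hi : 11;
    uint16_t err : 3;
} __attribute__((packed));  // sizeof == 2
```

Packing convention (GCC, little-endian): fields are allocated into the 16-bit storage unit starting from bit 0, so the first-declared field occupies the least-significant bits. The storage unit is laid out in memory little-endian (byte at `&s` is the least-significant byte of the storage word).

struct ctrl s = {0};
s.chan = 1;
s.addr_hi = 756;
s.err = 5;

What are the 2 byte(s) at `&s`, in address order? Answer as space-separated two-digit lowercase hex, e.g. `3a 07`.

chan (2b) val=1 bits=0x1 at bit 0: 0x0001
addr_hi (11b) val=756 bits=0x2f4 at bit 2: 0x0bd1
err (3b) val=5 bits=0x5 at bit 13: 0xabd1
word = 0xabd1 → little-endian bytes:
  [0]=0xd1  [1]=0xab

d1 ab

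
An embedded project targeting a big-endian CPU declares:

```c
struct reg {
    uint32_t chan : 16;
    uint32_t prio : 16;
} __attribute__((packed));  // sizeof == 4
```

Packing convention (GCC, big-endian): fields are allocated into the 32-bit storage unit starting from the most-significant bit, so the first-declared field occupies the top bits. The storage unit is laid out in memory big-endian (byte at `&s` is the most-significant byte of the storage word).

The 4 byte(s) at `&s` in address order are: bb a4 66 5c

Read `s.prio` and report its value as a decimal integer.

26204

[0]=0xbb [1]=0xa4 [2]=0x66 [3]=0x5c (big-endian) → word 0xbba4665c
chan:16 @ bit 16 → (0xbba4665c>>16)&0xffff = 0xbba4
prio:16 @ bit 0 → (0xbba4665c>>0)&0xffff = 0x665c  ←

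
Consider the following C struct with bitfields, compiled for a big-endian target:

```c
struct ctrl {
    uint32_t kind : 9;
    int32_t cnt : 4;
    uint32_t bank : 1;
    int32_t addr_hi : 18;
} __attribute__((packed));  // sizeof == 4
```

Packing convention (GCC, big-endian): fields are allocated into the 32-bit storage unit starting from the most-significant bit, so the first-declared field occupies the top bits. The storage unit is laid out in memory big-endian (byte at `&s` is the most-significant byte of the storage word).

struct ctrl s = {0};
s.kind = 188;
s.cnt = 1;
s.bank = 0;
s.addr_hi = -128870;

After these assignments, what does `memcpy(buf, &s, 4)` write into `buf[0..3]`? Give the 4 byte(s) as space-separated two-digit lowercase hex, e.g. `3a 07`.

5e 0a 08 9a

[23+:9] kind=188 & 0x1ff = 0xbc; word=0x5e000000
[19+:4] cnt=1 & 0xf = 0x1; word=0x5e080000
[18+:1] bank=0 & 0x1 = 0x0; word=0x5e080000
[0+:18] addr_hi=-128870 & 0x3ffff = 0x2089a; word=0x5e0a089a
word = 0x5e0a089a → big-endian bytes:
  [0]=0x5e  [1]=0x0a  [2]=0x08  [3]=0x9a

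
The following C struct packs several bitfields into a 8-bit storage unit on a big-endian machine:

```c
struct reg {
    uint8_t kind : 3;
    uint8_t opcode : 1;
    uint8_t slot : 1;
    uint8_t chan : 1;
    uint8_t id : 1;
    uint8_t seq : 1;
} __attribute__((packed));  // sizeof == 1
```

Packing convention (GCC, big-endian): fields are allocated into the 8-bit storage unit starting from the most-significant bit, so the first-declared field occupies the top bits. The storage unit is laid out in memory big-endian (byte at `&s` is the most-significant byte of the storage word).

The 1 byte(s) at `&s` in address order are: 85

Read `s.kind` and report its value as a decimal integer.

4

[0]=0x85 (big-endian) → word 0x85
kind:3 @ bit 5 → (0x85>>5)&0x7 = 0x4  ←
opcode:1 @ bit 4 → (0x85>>4)&0x1 = 0x0
slot:1 @ bit 3 → (0x85>>3)&0x1 = 0x0
chan:1 @ bit 2 → (0x85>>2)&0x1 = 0x1
id:1 @ bit 1 → (0x85>>1)&0x1 = 0x0
seq:1 @ bit 0 → (0x85>>0)&0x1 = 0x1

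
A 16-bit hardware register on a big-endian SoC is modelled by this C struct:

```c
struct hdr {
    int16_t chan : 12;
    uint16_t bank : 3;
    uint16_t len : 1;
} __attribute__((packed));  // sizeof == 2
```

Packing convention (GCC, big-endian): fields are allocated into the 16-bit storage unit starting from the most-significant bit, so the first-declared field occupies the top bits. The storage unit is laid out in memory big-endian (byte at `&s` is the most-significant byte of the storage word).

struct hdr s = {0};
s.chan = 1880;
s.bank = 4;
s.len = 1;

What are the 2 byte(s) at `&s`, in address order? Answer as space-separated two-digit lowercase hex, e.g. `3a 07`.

chan:12 = 1880 → 0x758 << 4 → word 0x7580
bank:3 = 4 → 0x4 << 1 → word 0x7588
len:1 = 1 → 0x1 << 0 → word 0x7589
word = 0x7589 → big-endian bytes:
  [0]=0x75  [1]=0x89

75 89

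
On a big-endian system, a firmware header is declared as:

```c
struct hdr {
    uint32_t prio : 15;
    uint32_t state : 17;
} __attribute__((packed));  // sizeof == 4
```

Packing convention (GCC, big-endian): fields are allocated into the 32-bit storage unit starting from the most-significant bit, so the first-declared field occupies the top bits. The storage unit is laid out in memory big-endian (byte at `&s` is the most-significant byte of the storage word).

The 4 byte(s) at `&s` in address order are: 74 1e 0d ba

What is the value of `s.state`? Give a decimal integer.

3514

[0]=0x74 [1]=0x1e [2]=0x0d [3]=0xba (big-endian) → word 0x741e0dba
prio [17+:15] = (word>>17) & 0x7fff = 14863
state [0+:17] = (word>>0) & 0x1ffff = 3514  ←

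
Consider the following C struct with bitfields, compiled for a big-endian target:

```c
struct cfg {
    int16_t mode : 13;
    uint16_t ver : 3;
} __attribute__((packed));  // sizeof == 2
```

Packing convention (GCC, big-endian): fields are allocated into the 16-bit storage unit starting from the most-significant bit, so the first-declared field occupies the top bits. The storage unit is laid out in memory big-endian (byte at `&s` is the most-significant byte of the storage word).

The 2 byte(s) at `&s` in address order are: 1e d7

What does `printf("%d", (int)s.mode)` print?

986

[0]=0x1e [1]=0xd7 (big-endian) → word 0x1ed7
mode [3+:13] = (word>>3) & 0x1fff = 986  ←
ver [0+:3] = (word>>0) & 0x7 = 7
mode signed 13b, MSB=0: value = 986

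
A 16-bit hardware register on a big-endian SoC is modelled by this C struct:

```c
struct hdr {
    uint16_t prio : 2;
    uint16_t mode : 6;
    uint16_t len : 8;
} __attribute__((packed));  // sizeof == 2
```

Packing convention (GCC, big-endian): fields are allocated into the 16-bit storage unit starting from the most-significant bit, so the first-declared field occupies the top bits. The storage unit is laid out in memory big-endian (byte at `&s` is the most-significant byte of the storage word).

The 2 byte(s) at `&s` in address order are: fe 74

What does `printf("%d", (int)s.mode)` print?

62

[0]=0xfe [1]=0x74 (big-endian) → word 0xfe74
prio:2 @ bit 14 → (0xfe74>>14)&0x3 = 0x3
mode:6 @ bit 8 → (0xfe74>>8)&0x3f = 0x3e  ←
len:8 @ bit 0 → (0xfe74>>0)&0xff = 0x74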